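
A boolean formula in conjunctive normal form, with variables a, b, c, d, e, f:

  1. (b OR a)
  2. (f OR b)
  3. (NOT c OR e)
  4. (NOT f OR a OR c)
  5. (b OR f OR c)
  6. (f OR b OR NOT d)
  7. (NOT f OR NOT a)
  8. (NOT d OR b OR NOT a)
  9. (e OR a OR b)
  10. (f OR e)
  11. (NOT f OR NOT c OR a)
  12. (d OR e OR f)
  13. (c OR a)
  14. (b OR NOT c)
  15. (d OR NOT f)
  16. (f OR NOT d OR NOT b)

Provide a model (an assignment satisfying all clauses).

a=T, b=T, c=T, d=F, e=T, f=F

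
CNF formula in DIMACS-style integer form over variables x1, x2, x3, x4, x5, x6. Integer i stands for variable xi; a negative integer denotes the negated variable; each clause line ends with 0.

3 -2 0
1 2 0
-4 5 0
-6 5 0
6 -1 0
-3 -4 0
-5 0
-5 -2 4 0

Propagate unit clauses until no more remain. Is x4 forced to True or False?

(NOT x5) stands alone — x5 = False.
From (NOT x4 OR x5) and x5 = False: x4 = False.

False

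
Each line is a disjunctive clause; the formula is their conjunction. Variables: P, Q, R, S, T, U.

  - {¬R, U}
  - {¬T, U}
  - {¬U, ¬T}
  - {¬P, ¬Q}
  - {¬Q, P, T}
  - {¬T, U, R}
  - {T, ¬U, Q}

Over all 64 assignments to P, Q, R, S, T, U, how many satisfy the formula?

The models are:
  P=0 Q=0 R=0 S=0 T=0 U=0
  P=0 Q=0 R=0 S=1 T=0 U=0
  P=1 Q=0 R=0 S=0 T=0 U=0
  P=1 Q=0 R=0 S=1 T=0 U=0
That's 4 in total.

4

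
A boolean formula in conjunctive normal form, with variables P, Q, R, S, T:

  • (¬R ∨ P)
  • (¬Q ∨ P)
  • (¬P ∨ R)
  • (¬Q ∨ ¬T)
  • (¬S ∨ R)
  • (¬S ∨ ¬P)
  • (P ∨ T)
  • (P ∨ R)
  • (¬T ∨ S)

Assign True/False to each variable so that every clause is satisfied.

P = T  Q = F  R = T  S = F  T = F

Pure literal: Q appears only negated; assign Q = False.
Try P = True.
  then R is forced to True.
  then S is forced to False.
  then T is forced to False.
Check each clause:
  1. (P ∨ ¬R) — P is true.
  2. (¬Q ∨ P) — P is true.
  3. (R ∨ ¬P) — R is true.
  4. (¬Q ∨ ¬T) — ¬T is true.
  5. (R ∨ ¬S) — R is true.
  6. (¬P ∨ ¬S) — ¬S is true.
  7. (P ∨ T) — P is true.
  8. (P ∨ R) — P is true.
  9. (¬T ∨ S) — ¬T is true.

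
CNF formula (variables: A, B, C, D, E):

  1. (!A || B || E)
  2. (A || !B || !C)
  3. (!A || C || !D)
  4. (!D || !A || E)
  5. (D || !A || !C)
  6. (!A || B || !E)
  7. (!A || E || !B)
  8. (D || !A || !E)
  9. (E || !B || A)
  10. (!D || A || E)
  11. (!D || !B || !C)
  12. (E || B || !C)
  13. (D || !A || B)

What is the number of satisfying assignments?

7

Satisfying assignments:
  A=F B=F C=F D=F E=F
  A=F B=F C=F D=F E=T
  A=F B=F C=F D=T E=T
  A=F B=F C=T D=F E=T
  A=F B=F C=T D=T E=T
  A=F B=T C=F D=F E=T
  A=F B=T C=F D=T E=T
Count: 7.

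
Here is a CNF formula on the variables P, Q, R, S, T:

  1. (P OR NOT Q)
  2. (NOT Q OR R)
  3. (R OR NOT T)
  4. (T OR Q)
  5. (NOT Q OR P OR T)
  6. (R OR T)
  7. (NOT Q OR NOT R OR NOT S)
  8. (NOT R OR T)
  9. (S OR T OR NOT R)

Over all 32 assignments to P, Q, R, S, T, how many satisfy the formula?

5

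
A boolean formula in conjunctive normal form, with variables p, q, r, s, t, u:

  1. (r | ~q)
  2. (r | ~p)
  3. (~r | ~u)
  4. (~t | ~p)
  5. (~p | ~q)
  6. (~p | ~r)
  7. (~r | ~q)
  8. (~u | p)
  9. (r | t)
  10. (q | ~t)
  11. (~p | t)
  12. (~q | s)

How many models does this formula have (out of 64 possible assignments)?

The models are:
  p=F q=F r=T s=F t=F u=F
  p=F q=F r=T s=T t=F u=F
Count: 2.

2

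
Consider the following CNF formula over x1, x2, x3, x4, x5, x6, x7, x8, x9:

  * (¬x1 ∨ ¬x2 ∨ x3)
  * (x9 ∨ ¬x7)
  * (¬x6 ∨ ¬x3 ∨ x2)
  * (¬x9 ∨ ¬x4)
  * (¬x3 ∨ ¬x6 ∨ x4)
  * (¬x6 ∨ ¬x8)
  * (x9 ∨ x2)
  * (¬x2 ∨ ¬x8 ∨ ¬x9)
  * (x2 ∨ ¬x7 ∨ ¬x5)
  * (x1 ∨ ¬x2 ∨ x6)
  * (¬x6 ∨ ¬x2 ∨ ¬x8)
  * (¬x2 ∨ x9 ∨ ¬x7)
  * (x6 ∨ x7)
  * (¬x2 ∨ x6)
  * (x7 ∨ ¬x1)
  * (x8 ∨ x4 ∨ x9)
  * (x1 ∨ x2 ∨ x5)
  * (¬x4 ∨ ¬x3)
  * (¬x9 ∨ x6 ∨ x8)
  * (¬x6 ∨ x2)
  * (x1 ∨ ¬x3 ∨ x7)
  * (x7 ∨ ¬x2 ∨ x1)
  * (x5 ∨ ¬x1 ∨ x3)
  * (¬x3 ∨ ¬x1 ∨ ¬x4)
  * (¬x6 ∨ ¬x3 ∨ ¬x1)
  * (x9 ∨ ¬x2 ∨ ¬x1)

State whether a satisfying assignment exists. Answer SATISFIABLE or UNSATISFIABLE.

SATISFIABLE

Branch on x1: take x1 = True.
  then x7 is forced to True.
  then x9 is forced to True.
  then x4 is forced to False.
Branch on x2: take x2 = False.
  then x5 is forced to False.
  then x6 is forced to False.
  then x8 is forced to True.
  then x3 is forced to True.
So x1=True, x2=False, x3=True, x4=False, x5=False, x6=False, x7=True, x8=True, x9=True is a satisfying assignment.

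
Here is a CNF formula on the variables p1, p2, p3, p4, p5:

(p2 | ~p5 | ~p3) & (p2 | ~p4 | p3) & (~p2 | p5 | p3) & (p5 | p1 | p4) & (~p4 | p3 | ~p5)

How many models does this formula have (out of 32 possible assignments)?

15

Case analysis on p3 and p5:
  p3=1, p5=1: remaining (p1,p2,p4) ∈ {(0,1,0); (0,1,1); (1,1,0); (1,1,1)} — 4.
  p3=1, p5=0: p2 free; 3 ways for (p1,p4) × 2^1 = 6.
  p3=0, p5=1: remaining (p1,p2,p4) ∈ {(0,0,0); (0,1,0); (1,0,0); (1,1,0)} — 4.
  p3=0, p5=0: remaining (p1,p2,p4) ∈ {(1,0,0)} — 1.
Total: 4 + 6 + 4 + 1 = 15.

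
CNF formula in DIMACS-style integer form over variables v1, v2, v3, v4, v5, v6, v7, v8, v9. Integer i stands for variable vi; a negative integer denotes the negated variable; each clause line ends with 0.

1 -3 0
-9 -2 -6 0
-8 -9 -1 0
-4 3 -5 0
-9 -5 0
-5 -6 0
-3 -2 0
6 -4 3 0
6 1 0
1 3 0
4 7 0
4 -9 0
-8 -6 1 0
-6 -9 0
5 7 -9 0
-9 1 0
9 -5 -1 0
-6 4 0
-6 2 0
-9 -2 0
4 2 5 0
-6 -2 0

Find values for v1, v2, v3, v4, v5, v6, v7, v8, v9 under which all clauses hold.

v1=True, v2=False, v3=True, v4=True, v5=False, v6=False, v7=False, v8=True, v9=False

Check each clause:
  1. (v1 | ~v3) — v1 is true.
  2. (~v2 | ~v6 | ~v9) — ~v6 is true.
  3. (~v9 | ~v8 | ~v1) — ~v9 is true.
  4. (v3 | ~v5 | ~v4) — v3 is true.
  5. (~v9 | ~v5) — ~v5 is true.
  6. (~v6 | ~v5) — ~v6 is true.
  7. (~v2 | ~v3) — ~v2 is true.
  8. (v6 | v3 | ~v4) — v3 is true.
  9. (v1 | v6) — v1 is true.
  10. (v3 | v1) — v1 is true.
  11. (v4 | v7) — v4 is true.
  12. (~v9 | v4) — v4 is true.
  13. (v1 | ~v8 | ~v6) — v1 is true.
  14. (~v9 | ~v6) — ~v6 is true.
  15. (~v9 | v7 | v5) — ~v9 is true.
  16. (v1 | ~v9) — v1 is true.
  17. (~v1 | ~v5 | v9) — ~v5 is true.
  18. (v4 | ~v6) — ~v6 is true.
  19. (v2 | ~v6) — ~v6 is true.
  20. (~v9 | ~v2) — ~v2 is true.
  21. (v2 | v4 | v5) — v4 is true.
  22. (~v2 | ~v6) — ~v6 is true.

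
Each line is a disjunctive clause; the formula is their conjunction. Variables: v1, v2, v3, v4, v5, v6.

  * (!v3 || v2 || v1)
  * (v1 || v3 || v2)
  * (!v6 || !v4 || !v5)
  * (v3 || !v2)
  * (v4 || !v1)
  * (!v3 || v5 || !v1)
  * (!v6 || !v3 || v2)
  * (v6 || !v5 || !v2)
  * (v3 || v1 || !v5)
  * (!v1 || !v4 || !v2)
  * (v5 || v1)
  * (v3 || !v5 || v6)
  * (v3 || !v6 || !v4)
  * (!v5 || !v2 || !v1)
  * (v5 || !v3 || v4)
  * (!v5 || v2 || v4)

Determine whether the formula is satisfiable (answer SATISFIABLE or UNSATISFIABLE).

Branch on v1: take v1 = True.
  then v4 is forced to True.
  then v2 is forced to False.
Set v3 = False and propagate.
  then v6 is forced to False.
  then v5 is forced to False.
So v1=T, v2=F, v3=F, v4=T, v5=F, v6=F is a satisfying assignment.

SATISFIABLE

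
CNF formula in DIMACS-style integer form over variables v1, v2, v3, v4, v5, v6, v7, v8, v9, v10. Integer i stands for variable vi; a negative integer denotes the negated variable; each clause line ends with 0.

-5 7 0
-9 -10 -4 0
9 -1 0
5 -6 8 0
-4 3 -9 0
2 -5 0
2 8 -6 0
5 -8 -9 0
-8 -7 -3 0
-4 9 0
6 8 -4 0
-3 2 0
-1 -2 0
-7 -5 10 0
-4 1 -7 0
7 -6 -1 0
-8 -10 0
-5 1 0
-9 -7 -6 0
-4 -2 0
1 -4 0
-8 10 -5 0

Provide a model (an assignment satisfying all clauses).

v1=F, v2=T, v3=T, v4=F, v5=F, v6=F, v7=T, v8=F, v9=T, v10=F

v4 occurs only negated in the remaining clauses — set v4 = False.
Try v1 = False.
  then v5 is forced to False.
For the remaining variables, v2 = True, v3 = True, v6 = False, v7 = True, v8 = False, v9 = True, v10 = False works.
Every clause has at least one true literal under this assignment.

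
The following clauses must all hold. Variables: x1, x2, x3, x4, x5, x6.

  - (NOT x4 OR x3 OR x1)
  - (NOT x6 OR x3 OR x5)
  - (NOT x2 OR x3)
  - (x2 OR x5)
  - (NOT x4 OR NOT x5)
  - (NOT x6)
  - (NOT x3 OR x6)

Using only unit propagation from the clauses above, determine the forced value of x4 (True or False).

(NOT x6) is a unit clause: x6 = False.
From (x6 OR NOT x3) and x6 = False: x3 = False.
From (NOT x2 OR x3) and x3 = False: x2 = False.
From (x5 OR x2) and x2 = False: x5 = True.
(NOT x5 OR NOT x4) with x5 = True leaves only NOT x4, so x4 = False.

False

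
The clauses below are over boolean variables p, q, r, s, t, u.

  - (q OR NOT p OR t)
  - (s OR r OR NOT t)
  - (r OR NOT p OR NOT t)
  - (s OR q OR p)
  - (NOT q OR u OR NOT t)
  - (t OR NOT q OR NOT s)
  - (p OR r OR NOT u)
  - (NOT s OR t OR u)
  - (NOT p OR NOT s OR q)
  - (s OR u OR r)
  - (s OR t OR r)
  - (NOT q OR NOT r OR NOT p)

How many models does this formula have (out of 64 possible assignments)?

Case analysis on s and t:
  s=T, t=T: remaining (p,q,r,u) ∈ {(F,F,F,F); (F,F,T,F); (F,F,T,T); (F,T,T,T)} — 4.
  s=T, t=F: remaining (p,q,r,u) ∈ {(F,F,T,T)} — 1.
  s=F, t=T: remaining (p,q,r,u) ∈ {(F,T,T,T); (T,F,T,F); (T,F,T,T)} — 3.
  s=F, t=F: remaining (p,q,r,u) ∈ {(F,T,T,F); (F,T,T,T)} — 2.
Total: 4 + 1 + 3 + 2 = 10.

10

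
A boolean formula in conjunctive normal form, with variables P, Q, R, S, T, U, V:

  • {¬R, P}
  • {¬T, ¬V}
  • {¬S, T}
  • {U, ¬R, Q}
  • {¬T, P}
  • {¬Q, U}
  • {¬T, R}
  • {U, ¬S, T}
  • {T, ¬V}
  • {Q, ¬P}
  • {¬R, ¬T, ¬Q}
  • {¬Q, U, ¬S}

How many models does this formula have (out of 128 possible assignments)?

5

Satisfying assignments:
  P=0 Q=0 R=0 S=0 T=0 U=0 V=0
  P=0 Q=0 R=0 S=0 T=0 U=1 V=0
  P=0 Q=1 R=0 S=0 T=0 U=1 V=0
  P=1 Q=1 R=0 S=0 T=0 U=1 V=0
  P=1 Q=1 R=1 S=0 T=0 U=1 V=0
That's 5 in total.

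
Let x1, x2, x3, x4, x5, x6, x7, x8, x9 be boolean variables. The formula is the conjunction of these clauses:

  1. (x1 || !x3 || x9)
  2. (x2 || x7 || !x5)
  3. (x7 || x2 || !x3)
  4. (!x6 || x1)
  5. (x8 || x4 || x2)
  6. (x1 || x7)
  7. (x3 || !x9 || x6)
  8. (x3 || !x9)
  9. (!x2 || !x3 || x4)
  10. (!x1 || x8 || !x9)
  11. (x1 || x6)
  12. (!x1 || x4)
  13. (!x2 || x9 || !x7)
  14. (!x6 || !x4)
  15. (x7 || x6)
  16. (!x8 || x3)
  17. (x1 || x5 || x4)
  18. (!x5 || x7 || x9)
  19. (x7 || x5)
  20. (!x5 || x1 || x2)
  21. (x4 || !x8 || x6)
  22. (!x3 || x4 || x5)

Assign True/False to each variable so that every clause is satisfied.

x1 = True  x2 = False  x3 = True  x4 = True  x5 = False  x6 = False  x7 = True  x8 = True  x9 = False

Check each clause:
  1. (x1 || x9 || !x3) — x1 is true.
  2. (!x5 || x7 || x2) — !x5 is true.
  3. (x2 || !x3 || x7) — x7 is true.
  4. (x1 || !x6) — x1 is true.
  5. (x4 || x2 || x8) — x8 is true.
  6. (x7 || x1) — x1 is true.
  7. (x6 || x3 || !x9) — x3 is true.
  8. (!x9 || x3) — x3 is true.
  9. (!x3 || x4 || !x2) — x4 is true.
  10. (!x9 || x8 || !x1) — x8 is true.
  11. (x6 || x1) — x1 is true.
  12. (x4 || !x1) — x4 is true.
  13. (!x2 || !x7 || x9) — !x2 is true.
  14. (!x4 || !x6) — !x6 is true.
  15. (x7 || x6) — x7 is true.
  16. (!x8 || x3) — x3 is true.
  17. (x4 || x5 || x1) — x1 is true.
  18. (x9 || !x5 || x7) — !x5 is true.
  19. (x5 || x7) — x7 is true.
  20. (!x5 || x2 || x1) — x1 is true.
  21. (!x8 || x4 || x6) — x4 is true.
  22. (x5 || !x3 || x4) — x4 is true.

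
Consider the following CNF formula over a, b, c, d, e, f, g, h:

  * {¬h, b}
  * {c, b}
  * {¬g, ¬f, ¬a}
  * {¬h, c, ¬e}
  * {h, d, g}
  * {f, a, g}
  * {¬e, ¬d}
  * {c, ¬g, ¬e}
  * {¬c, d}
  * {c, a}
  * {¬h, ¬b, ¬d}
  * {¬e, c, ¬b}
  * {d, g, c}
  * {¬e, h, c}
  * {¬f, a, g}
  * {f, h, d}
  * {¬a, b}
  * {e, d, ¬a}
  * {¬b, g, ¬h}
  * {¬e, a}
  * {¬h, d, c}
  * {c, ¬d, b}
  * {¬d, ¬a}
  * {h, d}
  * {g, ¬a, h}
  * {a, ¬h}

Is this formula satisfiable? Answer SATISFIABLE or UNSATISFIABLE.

Branch on a: take a = False.
  then c is forced to True.
  then d is forced to True.
  then e is forced to False.
  then h is forced to False.
For the remaining variables, b = False, f = False, g = True works.
Every clause has at least one true literal under this assignment.
So a=0, b=0, c=1, d=1, e=0, f=0, g=1, h=0 is a satisfying assignment.

SATISFIABLE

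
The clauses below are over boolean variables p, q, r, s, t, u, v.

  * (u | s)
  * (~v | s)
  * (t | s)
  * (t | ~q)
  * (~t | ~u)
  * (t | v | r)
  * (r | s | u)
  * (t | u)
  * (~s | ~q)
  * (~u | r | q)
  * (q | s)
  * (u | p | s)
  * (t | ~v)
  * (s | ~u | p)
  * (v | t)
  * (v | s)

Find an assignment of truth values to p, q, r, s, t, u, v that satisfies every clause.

p=False  q=False  r=False  s=True  t=True  u=False  v=False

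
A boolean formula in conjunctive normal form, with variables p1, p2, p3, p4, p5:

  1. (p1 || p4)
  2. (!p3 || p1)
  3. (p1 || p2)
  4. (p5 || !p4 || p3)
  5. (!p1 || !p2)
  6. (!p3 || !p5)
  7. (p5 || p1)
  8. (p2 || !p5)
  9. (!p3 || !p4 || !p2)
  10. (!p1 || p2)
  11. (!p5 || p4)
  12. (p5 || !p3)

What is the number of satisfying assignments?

1

Satisfying assignments:
  p1=F p2=T p3=F p4=T p5=T
Count: 1.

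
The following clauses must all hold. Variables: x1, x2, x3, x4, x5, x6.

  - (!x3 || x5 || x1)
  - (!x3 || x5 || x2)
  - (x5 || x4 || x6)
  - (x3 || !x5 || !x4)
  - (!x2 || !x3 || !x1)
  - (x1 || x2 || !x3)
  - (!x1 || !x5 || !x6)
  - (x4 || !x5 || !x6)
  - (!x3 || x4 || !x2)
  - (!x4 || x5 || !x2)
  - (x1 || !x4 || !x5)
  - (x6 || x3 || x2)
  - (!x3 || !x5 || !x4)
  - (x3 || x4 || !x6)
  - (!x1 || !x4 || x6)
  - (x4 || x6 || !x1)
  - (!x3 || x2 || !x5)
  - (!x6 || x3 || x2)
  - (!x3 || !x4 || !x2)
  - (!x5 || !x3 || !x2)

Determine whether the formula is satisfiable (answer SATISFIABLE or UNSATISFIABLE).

SATISFIABLE

Set x1 = False and propagate.
For the remaining variables, x2 = True, x3 = False, x4 = False, x5 = True, x6 = False works.
So x1 = F, x2 = T, x3 = F, x4 = F, x5 = T, x6 = F is a satisfying assignment.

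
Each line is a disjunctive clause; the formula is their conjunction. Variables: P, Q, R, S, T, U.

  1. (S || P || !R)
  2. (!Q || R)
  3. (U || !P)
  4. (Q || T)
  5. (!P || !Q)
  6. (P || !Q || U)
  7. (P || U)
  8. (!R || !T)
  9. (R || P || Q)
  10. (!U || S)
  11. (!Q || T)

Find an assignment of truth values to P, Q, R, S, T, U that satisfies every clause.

P=T  Q=F  R=F  S=T  T=T  U=T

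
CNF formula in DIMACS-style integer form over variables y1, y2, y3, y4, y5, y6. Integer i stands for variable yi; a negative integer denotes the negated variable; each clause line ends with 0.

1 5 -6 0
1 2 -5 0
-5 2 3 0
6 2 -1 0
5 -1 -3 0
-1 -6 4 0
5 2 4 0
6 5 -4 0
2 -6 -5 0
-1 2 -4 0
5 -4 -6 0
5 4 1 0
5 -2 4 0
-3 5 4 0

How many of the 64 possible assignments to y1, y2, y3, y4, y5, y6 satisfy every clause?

14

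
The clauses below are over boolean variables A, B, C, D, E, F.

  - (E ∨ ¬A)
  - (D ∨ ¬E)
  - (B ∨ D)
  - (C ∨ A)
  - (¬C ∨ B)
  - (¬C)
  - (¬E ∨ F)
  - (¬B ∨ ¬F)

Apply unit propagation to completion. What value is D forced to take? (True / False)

(¬C) stands alone — C = False.
(A ∨ C) with C = False leaves only A, so A = True.
(¬A ∨ E) with A = True leaves only E, so E = True.
(¬E ∨ D) with E = True leaves only D, so D = True.

True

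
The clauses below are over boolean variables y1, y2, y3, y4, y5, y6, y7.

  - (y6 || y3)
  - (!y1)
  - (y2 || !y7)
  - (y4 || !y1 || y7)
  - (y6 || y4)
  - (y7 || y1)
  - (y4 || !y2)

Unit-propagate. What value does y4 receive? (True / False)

True

(!y1) stands alone — y1 = False.
From (y1 || y7) and y1 = False: y7 = True.
From (!y7 || y2) and y7 = True: y2 = True.
In (y4 || !y2), !y2 is now false; y4 must hold, so y4 = True.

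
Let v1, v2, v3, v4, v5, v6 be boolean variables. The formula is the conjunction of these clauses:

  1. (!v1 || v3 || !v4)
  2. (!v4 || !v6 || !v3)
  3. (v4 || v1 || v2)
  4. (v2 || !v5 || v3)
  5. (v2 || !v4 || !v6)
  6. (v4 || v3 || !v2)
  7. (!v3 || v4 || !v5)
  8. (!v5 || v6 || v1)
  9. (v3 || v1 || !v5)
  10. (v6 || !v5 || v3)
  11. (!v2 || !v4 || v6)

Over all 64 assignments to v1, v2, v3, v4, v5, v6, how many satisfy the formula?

Split on v3, then v4.
  v3=1, v4=1: remaining (v1,v2,v5,v6) ∈ {(0,0,0,0); (1,0,0,0); (1,0,1,0)} — 3.
  v3=1, v4=0: v6 free; 3 ways for (v1,v2,v5) × 2^1 = 6.
  v3=0, v4=1: remaining (v1,v2,v5,v6) ∈ {(0,0,0,0); (0,1,0,1)} — 2.
  v3=0, v4=0: remaining (v1,v2,v5,v6) ∈ {(1,0,0,0); (1,0,0,1)} — 2.
Total: 3 + 6 + 2 + 2 = 13.

13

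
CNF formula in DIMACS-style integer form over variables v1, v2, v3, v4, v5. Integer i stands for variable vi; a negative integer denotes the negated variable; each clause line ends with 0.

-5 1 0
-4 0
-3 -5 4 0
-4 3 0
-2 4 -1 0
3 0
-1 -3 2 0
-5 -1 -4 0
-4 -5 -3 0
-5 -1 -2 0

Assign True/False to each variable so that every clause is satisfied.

v1 = F, v2 = F, v3 = T, v4 = F, v5 = F

Unit propagation: (¬v4) forces v4 = False.
(v3) is a unit clause, so v3 = True.
Unit propagation: (¬v5) forces v5 = False.
Pure literal: v1 appears only negated; assign v1 = False.
v2 is now unconstrained; take v2 = False.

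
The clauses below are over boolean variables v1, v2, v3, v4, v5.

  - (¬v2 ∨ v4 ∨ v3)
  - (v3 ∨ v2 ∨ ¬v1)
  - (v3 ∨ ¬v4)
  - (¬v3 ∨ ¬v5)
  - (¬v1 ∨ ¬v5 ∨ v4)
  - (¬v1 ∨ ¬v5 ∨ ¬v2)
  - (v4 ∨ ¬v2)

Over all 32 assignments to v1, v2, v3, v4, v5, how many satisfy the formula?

8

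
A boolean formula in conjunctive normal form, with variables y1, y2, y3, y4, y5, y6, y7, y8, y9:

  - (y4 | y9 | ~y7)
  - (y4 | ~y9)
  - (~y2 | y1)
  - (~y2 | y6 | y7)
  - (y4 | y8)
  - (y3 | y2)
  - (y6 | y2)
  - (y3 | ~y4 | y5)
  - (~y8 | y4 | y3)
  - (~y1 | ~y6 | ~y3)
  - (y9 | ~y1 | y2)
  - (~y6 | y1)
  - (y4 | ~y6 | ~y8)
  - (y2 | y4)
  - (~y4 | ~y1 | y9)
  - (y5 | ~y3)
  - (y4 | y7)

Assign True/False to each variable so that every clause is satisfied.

Pure literal: y5 appears only positively; assign y5 = True.
Set y1 = True and propagate.
Branch on y2: take y2 = True.
For the remaining variables, y3 = True, y4 = True, y6 = False, y7 = True, y8 = False, y9 = True works.

y1=T, y2=T, y3=T, y4=T, y5=T, y6=F, y7=T, y8=F, y9=T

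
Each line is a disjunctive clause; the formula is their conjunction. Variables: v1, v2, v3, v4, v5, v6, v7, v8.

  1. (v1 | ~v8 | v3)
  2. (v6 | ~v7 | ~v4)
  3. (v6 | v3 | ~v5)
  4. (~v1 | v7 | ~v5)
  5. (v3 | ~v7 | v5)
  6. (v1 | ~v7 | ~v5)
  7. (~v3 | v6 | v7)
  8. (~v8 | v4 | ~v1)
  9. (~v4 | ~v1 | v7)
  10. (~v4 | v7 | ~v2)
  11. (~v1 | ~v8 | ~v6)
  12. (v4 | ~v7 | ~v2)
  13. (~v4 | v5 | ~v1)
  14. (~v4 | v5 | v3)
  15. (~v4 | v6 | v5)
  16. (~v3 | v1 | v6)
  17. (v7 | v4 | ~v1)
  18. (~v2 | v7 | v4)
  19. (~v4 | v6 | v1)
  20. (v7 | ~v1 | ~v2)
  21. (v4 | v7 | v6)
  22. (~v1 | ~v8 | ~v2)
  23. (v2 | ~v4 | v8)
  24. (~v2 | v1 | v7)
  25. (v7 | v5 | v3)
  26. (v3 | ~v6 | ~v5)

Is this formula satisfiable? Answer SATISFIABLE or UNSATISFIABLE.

Branch on v1: take v1 = False.
Try v2 = True.
  then v7 is forced to True.
  then v5 is forced to False.
  then v3 is forced to True.
  then v4 is forced to True.
  then v6 is forced to True.
v8 is now unconstrained; take v8 = True.
Every clause has at least one true literal under this assignment.
So v1=F, v2=T, v3=T, v4=T, v5=F, v6=T, v7=T, v8=T is a satisfying assignment.

SATISFIABLE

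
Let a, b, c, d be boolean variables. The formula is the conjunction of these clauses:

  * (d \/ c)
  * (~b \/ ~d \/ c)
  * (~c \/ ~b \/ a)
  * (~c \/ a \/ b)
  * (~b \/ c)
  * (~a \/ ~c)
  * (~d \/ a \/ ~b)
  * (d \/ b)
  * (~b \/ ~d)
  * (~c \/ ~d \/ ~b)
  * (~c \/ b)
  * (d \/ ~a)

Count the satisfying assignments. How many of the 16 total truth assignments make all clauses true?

2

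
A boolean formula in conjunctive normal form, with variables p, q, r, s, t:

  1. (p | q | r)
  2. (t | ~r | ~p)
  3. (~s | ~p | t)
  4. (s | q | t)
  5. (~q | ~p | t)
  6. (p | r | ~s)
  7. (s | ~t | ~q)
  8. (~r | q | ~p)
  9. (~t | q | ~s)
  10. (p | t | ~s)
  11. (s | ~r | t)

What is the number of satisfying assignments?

6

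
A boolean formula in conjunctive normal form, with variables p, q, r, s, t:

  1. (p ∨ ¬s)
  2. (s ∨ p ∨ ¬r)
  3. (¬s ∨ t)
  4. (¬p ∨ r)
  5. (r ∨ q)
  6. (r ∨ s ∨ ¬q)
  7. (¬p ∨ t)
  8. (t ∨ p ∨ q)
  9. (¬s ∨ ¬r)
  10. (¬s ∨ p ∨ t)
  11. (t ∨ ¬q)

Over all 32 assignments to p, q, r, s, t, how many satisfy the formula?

The models are:
  p=T q=F r=T s=F t=T
  p=T q=T r=T s=F t=T
Count: 2.

2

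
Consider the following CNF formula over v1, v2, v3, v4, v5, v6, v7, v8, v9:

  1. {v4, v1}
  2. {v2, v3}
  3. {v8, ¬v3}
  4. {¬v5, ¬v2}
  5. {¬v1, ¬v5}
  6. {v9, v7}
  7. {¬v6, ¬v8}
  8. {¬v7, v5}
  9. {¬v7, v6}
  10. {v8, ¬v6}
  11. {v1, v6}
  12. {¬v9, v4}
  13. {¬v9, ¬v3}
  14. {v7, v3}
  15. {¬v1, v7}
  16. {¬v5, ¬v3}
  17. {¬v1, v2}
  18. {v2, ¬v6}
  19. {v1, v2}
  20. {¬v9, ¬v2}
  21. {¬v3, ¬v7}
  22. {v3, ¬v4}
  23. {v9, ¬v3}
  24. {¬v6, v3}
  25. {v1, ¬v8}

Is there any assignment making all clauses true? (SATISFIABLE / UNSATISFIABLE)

v3 = True:
  propagation gives v8=True, v6=False, v7=False, v9=True; an empty clause results — contradiction.
v3 = False:
  propagation gives v2=True, v5=False, v7=False; an empty clause results — contradiction.
Every branch closes, so no satisfying assignment exists.

UNSATISFIABLE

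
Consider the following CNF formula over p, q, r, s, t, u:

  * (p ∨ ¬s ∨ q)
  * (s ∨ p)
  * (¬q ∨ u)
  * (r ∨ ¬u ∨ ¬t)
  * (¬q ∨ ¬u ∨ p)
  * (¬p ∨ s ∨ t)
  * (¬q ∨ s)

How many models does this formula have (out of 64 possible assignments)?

13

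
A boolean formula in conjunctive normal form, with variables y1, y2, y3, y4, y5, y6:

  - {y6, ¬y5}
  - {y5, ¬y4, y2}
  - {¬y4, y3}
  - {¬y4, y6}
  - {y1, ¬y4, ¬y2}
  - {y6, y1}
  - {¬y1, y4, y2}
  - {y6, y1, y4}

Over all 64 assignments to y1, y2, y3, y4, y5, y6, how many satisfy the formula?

Case analysis on y4 and y1:
  y4=T, y1=T: remaining (y2,y3,y5,y6) ∈ {(F,T,T,T); (T,T,F,T); (T,T,T,T)} — 3.
  y4=T, y1=F: remaining (y2,y3,y5,y6) ∈ {(F,T,T,T)} — 1.
  y4=F, y1=T: y3 free; 3 ways for (y2,y5,y6) × 2^1 = 6.
  y4=F, y1=F: forces y6=T; y2, y3, y5 free → 2^3 = 8.
Total: 3 + 1 + 6 + 8 = 18.

18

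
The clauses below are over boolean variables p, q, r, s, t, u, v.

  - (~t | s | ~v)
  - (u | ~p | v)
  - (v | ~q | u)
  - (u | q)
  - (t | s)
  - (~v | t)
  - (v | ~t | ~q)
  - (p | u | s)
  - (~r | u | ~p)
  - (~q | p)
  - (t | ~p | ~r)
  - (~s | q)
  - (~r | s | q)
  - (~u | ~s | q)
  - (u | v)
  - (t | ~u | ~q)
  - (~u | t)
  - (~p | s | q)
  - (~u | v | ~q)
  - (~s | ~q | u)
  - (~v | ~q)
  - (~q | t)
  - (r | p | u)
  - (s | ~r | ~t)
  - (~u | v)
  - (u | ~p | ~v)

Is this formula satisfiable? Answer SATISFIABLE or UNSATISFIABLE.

UNSATISFIABLE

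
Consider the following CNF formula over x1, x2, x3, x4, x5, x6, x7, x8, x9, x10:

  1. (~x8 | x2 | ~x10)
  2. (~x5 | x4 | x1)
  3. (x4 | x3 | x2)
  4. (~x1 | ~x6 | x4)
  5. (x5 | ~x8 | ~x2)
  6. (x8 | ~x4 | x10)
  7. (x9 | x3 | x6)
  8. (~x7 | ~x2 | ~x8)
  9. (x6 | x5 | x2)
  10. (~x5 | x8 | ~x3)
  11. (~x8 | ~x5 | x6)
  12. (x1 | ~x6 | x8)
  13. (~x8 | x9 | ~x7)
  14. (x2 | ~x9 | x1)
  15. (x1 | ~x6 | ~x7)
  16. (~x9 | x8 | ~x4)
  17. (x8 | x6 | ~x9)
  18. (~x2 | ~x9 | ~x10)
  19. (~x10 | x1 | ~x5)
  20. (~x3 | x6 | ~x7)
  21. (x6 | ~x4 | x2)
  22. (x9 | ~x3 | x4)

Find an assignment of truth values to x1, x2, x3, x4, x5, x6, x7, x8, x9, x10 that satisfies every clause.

x1=T, x2=F, x3=T, x4=T, x5=T, x6=T, x7=T, x8=T, x9=T, x10=F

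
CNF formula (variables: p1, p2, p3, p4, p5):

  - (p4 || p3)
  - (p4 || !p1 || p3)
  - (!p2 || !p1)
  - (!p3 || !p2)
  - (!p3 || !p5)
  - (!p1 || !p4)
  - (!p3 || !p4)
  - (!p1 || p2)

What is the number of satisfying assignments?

The models are:
  p1=0 p2=0 p3=0 p4=1 p5=0
  p1=0 p2=0 p3=0 p4=1 p5=1
  p1=0 p2=0 p3=1 p4=0 p5=0
  p1=0 p2=1 p3=0 p4=1 p5=0
  p1=0 p2=1 p3=0 p4=1 p5=1
Count: 5.

5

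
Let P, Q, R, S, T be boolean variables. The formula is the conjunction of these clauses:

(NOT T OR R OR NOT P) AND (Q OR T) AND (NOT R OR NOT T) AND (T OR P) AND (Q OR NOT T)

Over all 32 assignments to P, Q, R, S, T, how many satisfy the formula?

6

Satisfying assignments:
  P=0 Q=1 R=0 S=0 T=1
  P=0 Q=1 R=0 S=1 T=1
  P=1 Q=1 R=0 S=0 T=0
  P=1 Q=1 R=0 S=1 T=0
  P=1 Q=1 R=1 S=0 T=0
  P=1 Q=1 R=1 S=1 T=0
That's 6 in total.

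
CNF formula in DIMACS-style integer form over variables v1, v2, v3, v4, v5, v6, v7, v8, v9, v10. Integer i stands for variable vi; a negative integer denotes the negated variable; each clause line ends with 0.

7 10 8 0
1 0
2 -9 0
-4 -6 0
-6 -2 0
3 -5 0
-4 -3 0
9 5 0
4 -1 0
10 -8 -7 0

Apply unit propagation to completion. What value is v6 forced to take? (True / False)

(v1) stands alone — v1 = True.
(~v1 \/ v4): since v1 = True, the clause reduces to (v4). v4 = True.
(~v4 \/ ~v6) with v4 = True leaves only ~v6, so v6 = False.

False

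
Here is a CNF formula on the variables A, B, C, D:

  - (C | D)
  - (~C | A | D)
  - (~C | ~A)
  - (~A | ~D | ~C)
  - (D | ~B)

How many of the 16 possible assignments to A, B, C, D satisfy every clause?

Satisfying assignments:
  A=0 B=0 C=0 D=1
  A=0 B=0 C=1 D=1
  A=0 B=1 C=0 D=1
  A=0 B=1 C=1 D=1
  A=1 B=0 C=0 D=1
  A=1 B=1 C=0 D=1
Count: 6.

6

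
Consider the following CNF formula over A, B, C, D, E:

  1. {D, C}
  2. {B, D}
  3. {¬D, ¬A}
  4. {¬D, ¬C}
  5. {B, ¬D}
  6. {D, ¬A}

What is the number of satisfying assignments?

4

The models are:
  A=0 B=1 C=0 D=1 E=0
  A=0 B=1 C=0 D=1 E=1
  A=0 B=1 C=1 D=0 E=0
  A=0 B=1 C=1 D=0 E=1
That's 4 in total.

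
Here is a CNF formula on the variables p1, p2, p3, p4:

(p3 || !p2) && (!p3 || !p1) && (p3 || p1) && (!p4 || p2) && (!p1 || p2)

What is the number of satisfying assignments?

3

Satisfying assignments:
  p1=F p2=F p3=T p4=F
  p1=F p2=T p3=T p4=F
  p1=F p2=T p3=T p4=T
That's 3 in total.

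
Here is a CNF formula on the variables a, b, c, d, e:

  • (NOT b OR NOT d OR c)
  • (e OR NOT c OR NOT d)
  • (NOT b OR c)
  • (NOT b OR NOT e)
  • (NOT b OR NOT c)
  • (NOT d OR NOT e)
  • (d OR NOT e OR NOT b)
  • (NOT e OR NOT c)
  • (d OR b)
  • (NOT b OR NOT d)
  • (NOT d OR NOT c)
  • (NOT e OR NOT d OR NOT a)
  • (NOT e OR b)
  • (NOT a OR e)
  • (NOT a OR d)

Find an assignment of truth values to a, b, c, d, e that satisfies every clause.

a occurs only negated in the remaining clauses — set a = False.
Try b = False.
  then d is forced to True.
  then e is forced to False.
  then c is forced to False.
Check each clause:
  1. (NOT d OR c OR NOT b) — NOT b is true.
  2. (NOT c OR NOT d OR e) — NOT c is true.
  3. (NOT b OR c) — NOT b is true.
  4. (NOT e OR NOT b) — NOT e is true.
  5. (NOT b OR NOT c) — NOT c is true.
  6. (NOT d OR NOT e) — NOT e is true.
  7. (NOT b OR NOT e OR d) — NOT e is true.
  8. (NOT e OR NOT c) — NOT e is true.
  9. (d OR b) — d is true.
  10. (NOT b OR NOT d) — NOT b is true.
  11. (NOT d OR NOT c) — NOT c is true.
  12. (NOT a OR NOT d OR NOT e) — NOT e is true.
  13. (b OR NOT e) — NOT e is true.
  14. (NOT a OR e) — NOT a is true.
  15. (NOT a OR d) — d is true.

a = False  b = False  c = False  d = True  e = False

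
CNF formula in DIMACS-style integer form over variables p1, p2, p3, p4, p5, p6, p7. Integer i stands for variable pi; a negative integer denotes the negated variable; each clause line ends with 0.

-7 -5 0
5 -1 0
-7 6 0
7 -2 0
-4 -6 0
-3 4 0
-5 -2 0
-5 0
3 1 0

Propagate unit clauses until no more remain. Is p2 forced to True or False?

Unit clause (~p5) sets p5 = False.
From (p5 \/ ~p1) and p5 = False: p1 = False.
(p3 \/ p1): since p1 = False, the clause reduces to (p3). p3 = True.
From (~p3 \/ p4) and p3 = True: p4 = True.
From (~p6 \/ ~p4) and p4 = True: p6 = False.
From (~p7 \/ p6) and p6 = False: p7 = False.
From (p7 \/ ~p2) and p7 = False: p2 = False.

False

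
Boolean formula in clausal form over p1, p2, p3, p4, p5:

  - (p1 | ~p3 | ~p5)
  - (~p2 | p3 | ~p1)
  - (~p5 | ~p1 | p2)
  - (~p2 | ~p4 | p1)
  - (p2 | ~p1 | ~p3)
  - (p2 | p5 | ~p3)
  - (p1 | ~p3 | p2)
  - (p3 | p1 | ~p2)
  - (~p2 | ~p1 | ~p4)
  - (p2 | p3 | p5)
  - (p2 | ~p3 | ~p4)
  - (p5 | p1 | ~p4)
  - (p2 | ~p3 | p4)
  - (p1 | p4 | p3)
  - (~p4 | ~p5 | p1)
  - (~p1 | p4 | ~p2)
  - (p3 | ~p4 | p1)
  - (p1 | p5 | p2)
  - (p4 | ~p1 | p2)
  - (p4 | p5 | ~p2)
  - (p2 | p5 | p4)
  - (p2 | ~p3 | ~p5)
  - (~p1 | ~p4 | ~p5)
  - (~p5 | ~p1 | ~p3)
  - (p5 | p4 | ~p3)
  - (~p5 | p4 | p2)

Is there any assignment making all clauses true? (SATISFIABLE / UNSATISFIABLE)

p2 = True:
  p1 = True:
    propagation gives p3=True, p4=False; an empty clause results — contradiction.
  p1 = False:
    propagation gives p4=False, p3=True, p5=False; an empty clause results — contradiction.
p2 = False:
  p5 = True:
    propagation gives p1=False, p3=False, p4=True; an empty clause results — contradiction.
  p5 = False:
    propagation gives p3=False; an empty clause results — contradiction.
Every branch closes, so no satisfying assignment exists.

UNSATISFIABLE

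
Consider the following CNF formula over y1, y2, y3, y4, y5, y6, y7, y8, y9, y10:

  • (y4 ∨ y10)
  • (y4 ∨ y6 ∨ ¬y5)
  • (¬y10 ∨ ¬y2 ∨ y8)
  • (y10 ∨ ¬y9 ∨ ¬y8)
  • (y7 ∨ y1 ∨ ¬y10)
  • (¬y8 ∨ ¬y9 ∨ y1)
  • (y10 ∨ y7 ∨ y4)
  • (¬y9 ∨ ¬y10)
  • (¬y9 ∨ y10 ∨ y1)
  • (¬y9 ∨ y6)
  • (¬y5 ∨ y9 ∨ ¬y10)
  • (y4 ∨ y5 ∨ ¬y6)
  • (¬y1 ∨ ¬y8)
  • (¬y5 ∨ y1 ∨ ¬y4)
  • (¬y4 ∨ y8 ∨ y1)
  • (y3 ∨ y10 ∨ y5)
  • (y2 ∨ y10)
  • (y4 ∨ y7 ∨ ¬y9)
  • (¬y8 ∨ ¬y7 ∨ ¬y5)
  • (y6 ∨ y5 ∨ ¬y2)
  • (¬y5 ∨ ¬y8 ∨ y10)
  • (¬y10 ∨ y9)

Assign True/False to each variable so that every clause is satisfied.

y1=True, y2=True, y3=True, y4=True, y5=False, y6=True, y7=False, y8=False, y9=True, y10=False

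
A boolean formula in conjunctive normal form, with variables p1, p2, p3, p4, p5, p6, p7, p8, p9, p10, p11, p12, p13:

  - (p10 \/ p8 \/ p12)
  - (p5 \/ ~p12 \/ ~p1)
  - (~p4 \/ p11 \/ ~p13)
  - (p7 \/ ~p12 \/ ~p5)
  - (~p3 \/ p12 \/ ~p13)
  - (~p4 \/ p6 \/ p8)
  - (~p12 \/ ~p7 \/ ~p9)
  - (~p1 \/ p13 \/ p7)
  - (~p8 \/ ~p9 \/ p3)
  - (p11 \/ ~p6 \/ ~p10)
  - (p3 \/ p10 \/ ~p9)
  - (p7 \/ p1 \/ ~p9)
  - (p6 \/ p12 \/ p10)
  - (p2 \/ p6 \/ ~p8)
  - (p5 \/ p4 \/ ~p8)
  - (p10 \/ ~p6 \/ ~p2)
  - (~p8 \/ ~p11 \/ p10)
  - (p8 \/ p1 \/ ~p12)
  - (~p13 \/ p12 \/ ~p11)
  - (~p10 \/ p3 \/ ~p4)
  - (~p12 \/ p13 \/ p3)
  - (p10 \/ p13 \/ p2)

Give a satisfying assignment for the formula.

Try p1 = True.
For the remaining variables, p2 = False, p3 = False, p4 = False, p5 = False, p6 = False, p7 = True, p8 = False, p9 = True, p10 = True, p11 = False, p12 = False, p13 = True works.

p1=True, p2=False, p3=False, p4=False, p5=False, p6=False, p7=True, p8=False, p9=True, p10=True, p11=False, p12=False, p13=True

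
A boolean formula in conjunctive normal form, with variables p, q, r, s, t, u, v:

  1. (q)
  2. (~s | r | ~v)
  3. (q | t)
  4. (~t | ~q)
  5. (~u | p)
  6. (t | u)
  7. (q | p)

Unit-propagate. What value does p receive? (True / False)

Unit clause (q) sets q = True.
(~t | ~q): since q = True, the clause reduces to (~t). t = False.
From (u | t) and t = False: u = True.
(p | ~u): since u = True, the clause reduces to (p). p = True.

True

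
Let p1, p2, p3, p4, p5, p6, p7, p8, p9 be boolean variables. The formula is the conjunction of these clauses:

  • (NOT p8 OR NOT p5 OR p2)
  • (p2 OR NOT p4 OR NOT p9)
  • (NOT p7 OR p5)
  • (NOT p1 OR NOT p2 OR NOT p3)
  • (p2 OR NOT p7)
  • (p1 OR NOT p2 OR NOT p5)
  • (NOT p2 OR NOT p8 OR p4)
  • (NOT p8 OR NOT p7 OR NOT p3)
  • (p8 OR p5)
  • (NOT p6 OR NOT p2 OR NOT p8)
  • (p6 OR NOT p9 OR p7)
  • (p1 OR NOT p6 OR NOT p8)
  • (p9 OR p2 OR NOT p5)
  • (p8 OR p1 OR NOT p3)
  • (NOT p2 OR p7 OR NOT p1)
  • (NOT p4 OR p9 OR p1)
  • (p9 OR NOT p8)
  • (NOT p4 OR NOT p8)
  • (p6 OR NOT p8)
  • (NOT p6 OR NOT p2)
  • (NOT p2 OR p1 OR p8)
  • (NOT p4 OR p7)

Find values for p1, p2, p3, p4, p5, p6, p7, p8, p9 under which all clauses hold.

Pure literal: p3 appears only negated; assign p3 = False.
Set p1 = False and propagate.
Try p2 = False.
  then p7 is forced to False.
  then p4 is forced to False.
For the remaining variables, p5 = True, p6 = True, p8 = False, p9 = True works.

p1=False, p2=False, p3=False, p4=False, p5=True, p6=True, p7=False, p8=False, p9=True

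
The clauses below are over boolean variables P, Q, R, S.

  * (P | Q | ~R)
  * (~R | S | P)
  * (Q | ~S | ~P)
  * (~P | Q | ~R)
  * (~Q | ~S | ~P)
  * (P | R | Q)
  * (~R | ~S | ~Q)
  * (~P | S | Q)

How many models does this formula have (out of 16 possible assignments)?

4

The models are:
  P=F Q=T R=F S=F
  P=F Q=T R=F S=T
  P=T Q=T R=F S=F
  P=T Q=T R=T S=F
That's 4 in total.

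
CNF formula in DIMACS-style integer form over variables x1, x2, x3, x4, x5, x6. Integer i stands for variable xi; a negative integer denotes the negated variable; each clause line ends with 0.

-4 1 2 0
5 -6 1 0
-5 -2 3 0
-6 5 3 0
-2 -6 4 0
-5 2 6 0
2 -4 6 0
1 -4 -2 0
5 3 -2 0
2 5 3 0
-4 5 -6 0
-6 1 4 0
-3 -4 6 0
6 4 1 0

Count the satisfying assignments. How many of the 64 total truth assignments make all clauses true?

9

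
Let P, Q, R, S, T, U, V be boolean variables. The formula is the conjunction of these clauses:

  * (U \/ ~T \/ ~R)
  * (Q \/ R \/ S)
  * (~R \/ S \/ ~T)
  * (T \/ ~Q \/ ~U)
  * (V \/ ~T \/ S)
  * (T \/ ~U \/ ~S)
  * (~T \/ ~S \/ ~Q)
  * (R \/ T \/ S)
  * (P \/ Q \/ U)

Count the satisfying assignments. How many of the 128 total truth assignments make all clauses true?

Split on T, then S.
  T=1, S=1: V free; 5 ways for (P,Q,R,U) × 2^1 = 10.
  T=1, S=0: remaining (P,Q,R,U,V) ∈ {(0,1,0,0,1); (0,1,0,1,1); (1,1,0,0,1); (1,1,0,1,1)} — 4.
  T=0, S=1: R, V free; 3 ways for (P,Q,U) × 2^2 = 12.
  T=0, S=0: V free; 5 ways for (P,Q,R,U) × 2^1 = 10.
Total: 10 + 4 + 12 + 10 = 36.

36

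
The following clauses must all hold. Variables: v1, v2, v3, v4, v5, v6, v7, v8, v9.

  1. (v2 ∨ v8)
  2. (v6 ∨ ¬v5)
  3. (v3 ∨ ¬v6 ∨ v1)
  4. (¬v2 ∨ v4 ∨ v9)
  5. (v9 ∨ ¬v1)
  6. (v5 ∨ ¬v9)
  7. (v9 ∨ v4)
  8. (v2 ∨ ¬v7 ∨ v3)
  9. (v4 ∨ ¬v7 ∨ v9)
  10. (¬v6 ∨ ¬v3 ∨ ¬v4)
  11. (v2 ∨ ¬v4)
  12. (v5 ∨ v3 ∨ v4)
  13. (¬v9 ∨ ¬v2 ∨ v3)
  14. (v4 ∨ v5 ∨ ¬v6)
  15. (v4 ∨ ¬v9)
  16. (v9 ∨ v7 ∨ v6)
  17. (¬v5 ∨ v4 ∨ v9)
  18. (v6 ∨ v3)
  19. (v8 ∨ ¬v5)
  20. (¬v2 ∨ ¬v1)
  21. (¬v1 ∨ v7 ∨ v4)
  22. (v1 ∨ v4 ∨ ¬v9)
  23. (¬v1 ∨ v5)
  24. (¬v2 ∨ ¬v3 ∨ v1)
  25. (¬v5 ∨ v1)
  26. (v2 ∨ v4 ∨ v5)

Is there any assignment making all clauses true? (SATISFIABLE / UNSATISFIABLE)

UNSATISFIABLE

v4 = True:
  propagation gives v2=True, v1=False, v3=False, v6=False; an empty clause results — contradiction.
v4 = False:
  propagation gives v9=True; an empty clause results — contradiction.
Every branch closes, so no satisfying assignment exists.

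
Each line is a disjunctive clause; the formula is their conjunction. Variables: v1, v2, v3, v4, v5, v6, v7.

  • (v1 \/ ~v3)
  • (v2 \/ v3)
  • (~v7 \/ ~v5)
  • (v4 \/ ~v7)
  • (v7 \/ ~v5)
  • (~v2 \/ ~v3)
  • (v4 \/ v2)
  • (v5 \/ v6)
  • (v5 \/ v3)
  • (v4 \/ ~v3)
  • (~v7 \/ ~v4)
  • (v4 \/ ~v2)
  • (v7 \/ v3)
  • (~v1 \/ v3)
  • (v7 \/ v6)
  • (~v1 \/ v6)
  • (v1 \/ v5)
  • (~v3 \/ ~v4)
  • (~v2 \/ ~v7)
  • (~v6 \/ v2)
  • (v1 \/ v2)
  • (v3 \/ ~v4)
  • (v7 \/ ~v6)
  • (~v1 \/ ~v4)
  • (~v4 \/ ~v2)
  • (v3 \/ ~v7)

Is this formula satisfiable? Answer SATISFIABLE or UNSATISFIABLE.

v3 = True:
  propagation gives v1=True, v2=False, v4=True; an empty clause results — contradiction.
v3 = False:
  propagation gives v2=True, v5=True, v7=False; an empty clause results — contradiction.
Every branch closes, so no satisfying assignment exists.

UNSATISFIABLE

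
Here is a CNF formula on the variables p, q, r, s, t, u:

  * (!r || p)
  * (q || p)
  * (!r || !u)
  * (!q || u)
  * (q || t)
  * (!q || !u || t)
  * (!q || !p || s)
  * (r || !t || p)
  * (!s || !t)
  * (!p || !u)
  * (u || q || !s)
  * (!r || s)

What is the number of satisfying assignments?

1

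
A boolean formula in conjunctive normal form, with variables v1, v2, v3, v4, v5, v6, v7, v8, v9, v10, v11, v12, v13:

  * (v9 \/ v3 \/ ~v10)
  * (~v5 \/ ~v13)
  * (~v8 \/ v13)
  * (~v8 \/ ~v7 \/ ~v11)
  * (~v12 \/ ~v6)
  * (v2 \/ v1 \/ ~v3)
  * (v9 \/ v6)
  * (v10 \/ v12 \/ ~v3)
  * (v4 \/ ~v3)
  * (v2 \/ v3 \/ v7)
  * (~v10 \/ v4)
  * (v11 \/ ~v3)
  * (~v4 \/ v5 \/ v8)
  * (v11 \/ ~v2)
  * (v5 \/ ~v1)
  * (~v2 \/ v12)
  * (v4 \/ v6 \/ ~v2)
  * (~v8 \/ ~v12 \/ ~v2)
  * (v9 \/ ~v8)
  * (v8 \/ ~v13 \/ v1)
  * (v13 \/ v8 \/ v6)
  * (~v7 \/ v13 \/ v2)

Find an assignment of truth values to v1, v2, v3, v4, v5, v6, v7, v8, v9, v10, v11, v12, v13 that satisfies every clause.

Pure literal: v9 appears only positively; assign v9 = True.
Set v1 = False and propagate.
Try v2 = False.
  then v3 is forced to False.
  then v7 is forced to True.
  then v13 is forced to True.
  then v5 is forced to False.
  then v8 is forced to True.
  then v11 is forced to False.
Set v4 = True and propagate.
For the remaining variables, v6 = True, v10 = False, v12 = False works.
Every clause has at least one true literal under this assignment.

v1=F, v2=F, v3=F, v4=T, v5=F, v6=T, v7=T, v8=T, v9=T, v10=F, v11=F, v12=F, v13=T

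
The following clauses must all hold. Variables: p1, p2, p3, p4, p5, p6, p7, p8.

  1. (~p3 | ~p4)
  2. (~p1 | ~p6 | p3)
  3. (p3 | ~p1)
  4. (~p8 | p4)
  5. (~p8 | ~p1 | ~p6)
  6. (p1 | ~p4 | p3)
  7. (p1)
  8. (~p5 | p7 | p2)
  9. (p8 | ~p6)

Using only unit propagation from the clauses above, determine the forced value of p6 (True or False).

False

Unit clause (p1) sets p1 = True.
(p3 | ~p1) with p1 = True leaves only p3, so p3 = True.
(~p4 | ~p3): since p3 = True, the clause reduces to (~p4). p4 = False.
(~p8 | p4) with p4 = False leaves only ~p8, so p8 = False.
(p8 | ~p6): since p8 = False, the clause reduces to (~p6). p6 = False.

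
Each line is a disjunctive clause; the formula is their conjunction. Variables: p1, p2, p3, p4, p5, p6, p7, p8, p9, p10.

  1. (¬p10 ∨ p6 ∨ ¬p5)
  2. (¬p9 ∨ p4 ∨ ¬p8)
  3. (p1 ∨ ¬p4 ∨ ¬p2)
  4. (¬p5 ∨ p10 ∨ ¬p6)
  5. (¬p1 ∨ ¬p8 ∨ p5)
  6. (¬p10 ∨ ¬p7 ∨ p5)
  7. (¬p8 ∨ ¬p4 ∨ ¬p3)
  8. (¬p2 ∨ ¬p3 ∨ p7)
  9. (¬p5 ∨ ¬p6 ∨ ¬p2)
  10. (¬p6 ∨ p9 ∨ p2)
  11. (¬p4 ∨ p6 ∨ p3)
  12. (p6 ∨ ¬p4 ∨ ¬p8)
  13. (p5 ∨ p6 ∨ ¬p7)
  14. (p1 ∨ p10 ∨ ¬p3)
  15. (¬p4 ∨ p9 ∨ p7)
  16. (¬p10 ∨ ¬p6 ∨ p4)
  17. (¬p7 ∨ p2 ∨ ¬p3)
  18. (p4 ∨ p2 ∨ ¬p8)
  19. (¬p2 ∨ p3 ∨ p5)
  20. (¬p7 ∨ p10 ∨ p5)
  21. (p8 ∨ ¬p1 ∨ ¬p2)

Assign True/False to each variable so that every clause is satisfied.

p1=T, p2=F, p3=F, p4=T, p5=T, p6=T, p7=F, p8=T, p9=T, p10=T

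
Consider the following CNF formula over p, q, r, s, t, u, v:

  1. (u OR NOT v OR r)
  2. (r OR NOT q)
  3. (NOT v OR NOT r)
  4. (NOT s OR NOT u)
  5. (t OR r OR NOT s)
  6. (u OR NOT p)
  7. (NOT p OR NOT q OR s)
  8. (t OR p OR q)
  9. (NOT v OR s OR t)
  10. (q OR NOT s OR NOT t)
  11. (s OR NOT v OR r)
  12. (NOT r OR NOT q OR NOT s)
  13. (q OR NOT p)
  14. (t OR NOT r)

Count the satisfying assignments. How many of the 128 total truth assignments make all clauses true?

6

Satisfying assignments:
  p=0 q=0 r=0 s=0 t=1 u=0 v=0
  p=0 q=0 r=0 s=0 t=1 u=1 v=0
  p=0 q=0 r=1 s=0 t=1 u=0 v=0
  p=0 q=0 r=1 s=0 t=1 u=1 v=0
  p=0 q=1 r=1 s=0 t=1 u=0 v=0
  p=0 q=1 r=1 s=0 t=1 u=1 v=0
Count: 6.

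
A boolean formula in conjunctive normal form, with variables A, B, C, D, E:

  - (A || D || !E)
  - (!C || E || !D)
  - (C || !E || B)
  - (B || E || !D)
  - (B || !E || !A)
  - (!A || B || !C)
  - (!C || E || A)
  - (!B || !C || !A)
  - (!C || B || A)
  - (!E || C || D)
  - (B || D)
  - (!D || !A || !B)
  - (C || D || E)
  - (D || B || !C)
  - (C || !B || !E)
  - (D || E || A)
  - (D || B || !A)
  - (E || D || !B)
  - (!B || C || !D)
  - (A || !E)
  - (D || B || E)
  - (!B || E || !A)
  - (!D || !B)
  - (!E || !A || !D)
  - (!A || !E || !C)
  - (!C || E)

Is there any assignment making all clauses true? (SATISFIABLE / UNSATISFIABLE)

UNSATISFIABLE

E = True:
  propagation gives A=True, B=True, C=False; an empty clause results — contradiction.
E = False:
  propagation gives C=False, D=True, B=True; an empty clause results — contradiction.
Every branch closes, so no satisfying assignment exists.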